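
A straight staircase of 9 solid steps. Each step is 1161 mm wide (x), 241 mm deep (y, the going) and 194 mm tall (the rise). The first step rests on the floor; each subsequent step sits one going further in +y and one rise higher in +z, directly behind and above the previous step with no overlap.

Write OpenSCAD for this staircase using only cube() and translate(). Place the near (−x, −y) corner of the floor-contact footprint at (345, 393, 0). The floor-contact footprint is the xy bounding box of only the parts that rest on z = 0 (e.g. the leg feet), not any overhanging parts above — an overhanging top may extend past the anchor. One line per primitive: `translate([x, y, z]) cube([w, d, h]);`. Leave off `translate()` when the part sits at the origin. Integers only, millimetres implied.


translate([345, 393, 0]) cube([1161, 241, 194]);
translate([345, 634, 194]) cube([1161, 241, 194]);
translate([345, 875, 388]) cube([1161, 241, 194]);
translate([345, 1116, 582]) cube([1161, 241, 194]);
translate([345, 1357, 776]) cube([1161, 241, 194]);
translate([345, 1598, 970]) cube([1161, 241, 194]);
translate([345, 1839, 1164]) cube([1161, 241, 194]);
translate([345, 2080, 1358]) cube([1161, 241, 194]);
translate([345, 2321, 1552]) cube([1161, 241, 194]);


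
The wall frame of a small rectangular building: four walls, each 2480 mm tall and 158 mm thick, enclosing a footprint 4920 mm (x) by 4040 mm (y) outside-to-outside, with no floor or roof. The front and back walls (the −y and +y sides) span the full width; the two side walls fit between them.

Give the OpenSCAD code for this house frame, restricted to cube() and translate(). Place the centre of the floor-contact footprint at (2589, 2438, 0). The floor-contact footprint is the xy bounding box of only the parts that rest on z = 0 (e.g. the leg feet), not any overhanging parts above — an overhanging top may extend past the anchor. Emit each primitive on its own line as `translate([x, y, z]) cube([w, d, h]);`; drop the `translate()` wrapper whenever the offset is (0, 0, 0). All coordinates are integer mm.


translate([129, 418, 0]) cube([4920, 158, 2480]);
translate([129, 4300, 0]) cube([4920, 158, 2480]);
translate([129, 576, 0]) cube([158, 3724, 2480]);
translate([4891, 576, 0]) cube([158, 3724, 2480]);


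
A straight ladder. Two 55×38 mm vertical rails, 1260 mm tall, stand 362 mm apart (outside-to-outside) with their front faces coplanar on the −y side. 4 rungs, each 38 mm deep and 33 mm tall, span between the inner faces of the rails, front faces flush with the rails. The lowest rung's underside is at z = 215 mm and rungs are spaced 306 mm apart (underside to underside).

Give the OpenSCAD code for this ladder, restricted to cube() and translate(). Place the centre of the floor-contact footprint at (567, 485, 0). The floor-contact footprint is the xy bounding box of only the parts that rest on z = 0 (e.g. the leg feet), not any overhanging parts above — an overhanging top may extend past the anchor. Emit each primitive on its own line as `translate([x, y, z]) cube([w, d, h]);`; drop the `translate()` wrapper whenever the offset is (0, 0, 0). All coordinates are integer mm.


translate([386, 466, 0]) cube([55, 38, 1260]);
translate([693, 466, 0]) cube([55, 38, 1260]);
translate([441, 466, 215]) cube([252, 38, 33]);
translate([441, 466, 521]) cube([252, 38, 33]);
translate([441, 466, 827]) cube([252, 38, 33]);
translate([441, 466, 1133]) cube([252, 38, 33]);


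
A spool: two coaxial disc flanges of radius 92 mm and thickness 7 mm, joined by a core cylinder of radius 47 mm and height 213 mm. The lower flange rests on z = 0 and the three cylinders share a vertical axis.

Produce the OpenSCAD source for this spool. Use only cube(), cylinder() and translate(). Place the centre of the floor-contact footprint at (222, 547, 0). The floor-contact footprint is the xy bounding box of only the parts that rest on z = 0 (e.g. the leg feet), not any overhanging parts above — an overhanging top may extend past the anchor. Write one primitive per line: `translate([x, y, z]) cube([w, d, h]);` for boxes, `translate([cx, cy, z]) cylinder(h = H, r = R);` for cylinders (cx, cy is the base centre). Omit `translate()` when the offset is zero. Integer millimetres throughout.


translate([222, 547, 0]) cylinder(h = 7, r = 92);
translate([222, 547, 7]) cylinder(h = 213, r = 47);
translate([222, 547, 220]) cylinder(h = 7, r = 92);


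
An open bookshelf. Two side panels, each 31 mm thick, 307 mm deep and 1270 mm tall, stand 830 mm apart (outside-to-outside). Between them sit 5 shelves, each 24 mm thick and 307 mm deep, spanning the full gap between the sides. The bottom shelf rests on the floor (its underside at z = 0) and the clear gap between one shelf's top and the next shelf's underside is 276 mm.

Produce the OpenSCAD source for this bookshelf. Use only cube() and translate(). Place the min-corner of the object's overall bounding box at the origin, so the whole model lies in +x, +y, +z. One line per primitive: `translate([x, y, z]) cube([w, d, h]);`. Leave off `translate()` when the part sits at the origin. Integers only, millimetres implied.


cube([31, 307, 1270]);
translate([799, 0, 0]) cube([31, 307, 1270]);
translate([31, 0, 0]) cube([768, 307, 24]);
translate([31, 0, 300]) cube([768, 307, 24]);
translate([31, 0, 600]) cube([768, 307, 24]);
translate([31, 0, 900]) cube([768, 307, 24]);
translate([31, 0, 1200]) cube([768, 307, 24]);


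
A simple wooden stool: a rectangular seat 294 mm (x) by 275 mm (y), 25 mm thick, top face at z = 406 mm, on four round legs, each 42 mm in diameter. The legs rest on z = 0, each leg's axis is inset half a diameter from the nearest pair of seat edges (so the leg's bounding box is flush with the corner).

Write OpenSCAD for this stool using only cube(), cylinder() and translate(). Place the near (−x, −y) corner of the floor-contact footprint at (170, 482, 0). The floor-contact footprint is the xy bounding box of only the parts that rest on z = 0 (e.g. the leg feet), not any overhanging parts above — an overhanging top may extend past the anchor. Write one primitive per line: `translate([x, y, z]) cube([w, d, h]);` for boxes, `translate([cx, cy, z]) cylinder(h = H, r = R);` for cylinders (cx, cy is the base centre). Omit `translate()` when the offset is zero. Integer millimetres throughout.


translate([170, 482, 381]) cube([294, 275, 25]);
translate([191, 503, 0]) cylinder(h = 381, r = 21);
translate([443, 503, 0]) cylinder(h = 381, r = 21);
translate([191, 736, 0]) cylinder(h = 381, r = 21);
translate([443, 736, 0]) cylinder(h = 381, r = 21);


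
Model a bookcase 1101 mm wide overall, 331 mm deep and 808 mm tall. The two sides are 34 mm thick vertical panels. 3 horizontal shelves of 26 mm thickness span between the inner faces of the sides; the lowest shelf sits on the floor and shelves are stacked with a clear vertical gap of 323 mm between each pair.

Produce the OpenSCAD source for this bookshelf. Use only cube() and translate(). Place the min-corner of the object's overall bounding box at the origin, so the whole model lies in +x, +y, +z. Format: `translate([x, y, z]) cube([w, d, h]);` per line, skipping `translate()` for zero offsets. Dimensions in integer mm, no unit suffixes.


cube([34, 331, 808]);
translate([1067, 0, 0]) cube([34, 331, 808]);
translate([34, 0, 0]) cube([1033, 331, 26]);
translate([34, 0, 349]) cube([1033, 331, 26]);
translate([34, 0, 698]) cube([1033, 331, 26]);


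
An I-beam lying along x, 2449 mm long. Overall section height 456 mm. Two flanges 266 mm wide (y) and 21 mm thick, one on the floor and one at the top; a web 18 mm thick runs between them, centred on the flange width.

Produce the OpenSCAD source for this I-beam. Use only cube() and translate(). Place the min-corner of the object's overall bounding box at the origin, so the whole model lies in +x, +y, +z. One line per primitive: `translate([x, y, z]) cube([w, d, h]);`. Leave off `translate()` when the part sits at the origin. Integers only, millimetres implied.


cube([2449, 266, 21]);
translate([0, 124, 21]) cube([2449, 18, 414]);
translate([0, 0, 435]) cube([2449, 266, 21]);


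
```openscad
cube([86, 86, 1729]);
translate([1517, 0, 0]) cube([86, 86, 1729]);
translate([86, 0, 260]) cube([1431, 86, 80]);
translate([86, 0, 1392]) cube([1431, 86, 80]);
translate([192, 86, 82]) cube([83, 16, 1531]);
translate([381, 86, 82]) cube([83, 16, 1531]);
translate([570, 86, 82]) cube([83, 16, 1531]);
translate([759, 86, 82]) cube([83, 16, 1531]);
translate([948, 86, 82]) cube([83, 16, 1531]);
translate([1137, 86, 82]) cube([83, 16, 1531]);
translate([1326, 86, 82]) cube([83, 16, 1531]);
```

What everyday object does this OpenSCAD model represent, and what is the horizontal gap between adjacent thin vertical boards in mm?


A fence section. The picket gap is 106 mm.

Two posts, two rails, 7 pickets — a fence section. Span 1431 mm holds 7 pickets of 83 mm with 8 equal gaps: ⌊(1431 − 7·83) / 8⌋ = 106 mm.


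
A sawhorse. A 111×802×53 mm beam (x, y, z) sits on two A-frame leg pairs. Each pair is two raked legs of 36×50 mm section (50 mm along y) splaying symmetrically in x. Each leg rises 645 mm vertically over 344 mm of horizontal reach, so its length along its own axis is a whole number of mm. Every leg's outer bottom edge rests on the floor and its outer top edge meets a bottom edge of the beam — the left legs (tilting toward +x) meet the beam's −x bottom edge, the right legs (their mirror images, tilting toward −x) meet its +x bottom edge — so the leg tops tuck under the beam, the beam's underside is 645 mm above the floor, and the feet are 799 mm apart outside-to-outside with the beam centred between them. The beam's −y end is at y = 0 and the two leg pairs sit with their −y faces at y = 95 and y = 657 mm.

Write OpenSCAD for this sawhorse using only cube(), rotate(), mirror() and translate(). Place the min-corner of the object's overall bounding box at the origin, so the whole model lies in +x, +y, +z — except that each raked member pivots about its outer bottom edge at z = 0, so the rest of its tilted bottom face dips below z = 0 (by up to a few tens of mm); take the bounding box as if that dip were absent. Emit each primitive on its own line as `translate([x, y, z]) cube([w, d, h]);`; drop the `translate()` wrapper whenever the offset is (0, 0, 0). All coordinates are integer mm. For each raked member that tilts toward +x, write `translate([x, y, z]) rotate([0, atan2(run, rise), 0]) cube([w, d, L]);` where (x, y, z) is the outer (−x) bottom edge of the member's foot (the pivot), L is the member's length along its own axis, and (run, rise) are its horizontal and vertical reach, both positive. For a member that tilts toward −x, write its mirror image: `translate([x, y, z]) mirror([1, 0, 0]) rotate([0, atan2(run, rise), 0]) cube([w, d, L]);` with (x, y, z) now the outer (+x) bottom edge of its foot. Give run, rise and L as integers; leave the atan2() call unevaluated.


translate([344, 0, 645]) cube([111, 802, 53]);
translate([0, 95, 0]) rotate([0, atan2(344, 645), 0]) cube([36, 50, 731]);
translate([799, 95, 0]) mirror([1, 0, 0]) rotate([0, atan2(344, 645), 0]) cube([36, 50, 731]);
translate([0, 657, 0]) rotate([0, atan2(344, 645), 0]) cube([36, 50, 731]);
translate([799, 657, 0]) mirror([1, 0, 0]) rotate([0, atan2(344, 645), 0]) cube([36, 50, 731]);


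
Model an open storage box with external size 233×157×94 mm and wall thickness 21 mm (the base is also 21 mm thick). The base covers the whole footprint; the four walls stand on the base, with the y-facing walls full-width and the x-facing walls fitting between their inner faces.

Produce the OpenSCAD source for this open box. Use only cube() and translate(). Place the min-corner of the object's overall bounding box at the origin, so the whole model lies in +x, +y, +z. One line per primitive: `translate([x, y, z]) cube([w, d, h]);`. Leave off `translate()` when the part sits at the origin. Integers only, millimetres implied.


cube([233, 157, 21]);
translate([0, 0, 21]) cube([233, 21, 73]);
translate([0, 136, 21]) cube([233, 21, 73]);
translate([0, 21, 21]) cube([21, 115, 73]);
translate([212, 21, 21]) cube([21, 115, 73]);


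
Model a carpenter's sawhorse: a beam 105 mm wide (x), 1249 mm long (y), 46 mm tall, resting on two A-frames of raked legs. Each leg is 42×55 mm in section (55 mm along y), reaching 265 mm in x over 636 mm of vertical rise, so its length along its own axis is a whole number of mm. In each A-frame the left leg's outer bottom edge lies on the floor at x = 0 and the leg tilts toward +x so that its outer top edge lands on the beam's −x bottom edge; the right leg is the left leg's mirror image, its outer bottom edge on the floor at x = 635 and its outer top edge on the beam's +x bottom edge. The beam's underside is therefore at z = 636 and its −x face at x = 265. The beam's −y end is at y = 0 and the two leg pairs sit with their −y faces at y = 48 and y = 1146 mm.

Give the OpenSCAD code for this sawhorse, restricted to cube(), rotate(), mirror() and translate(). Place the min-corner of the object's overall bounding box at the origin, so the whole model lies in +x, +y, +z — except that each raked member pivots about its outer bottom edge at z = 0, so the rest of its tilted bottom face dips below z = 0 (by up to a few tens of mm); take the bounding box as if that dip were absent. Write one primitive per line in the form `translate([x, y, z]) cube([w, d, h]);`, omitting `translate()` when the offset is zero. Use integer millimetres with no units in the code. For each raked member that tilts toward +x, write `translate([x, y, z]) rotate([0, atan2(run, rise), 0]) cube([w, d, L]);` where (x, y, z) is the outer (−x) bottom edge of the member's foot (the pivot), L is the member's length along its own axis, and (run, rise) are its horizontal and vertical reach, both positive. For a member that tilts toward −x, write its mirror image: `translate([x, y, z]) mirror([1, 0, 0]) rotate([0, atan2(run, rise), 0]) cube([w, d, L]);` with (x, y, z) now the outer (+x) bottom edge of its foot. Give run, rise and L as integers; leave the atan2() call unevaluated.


translate([265, 0, 636]) cube([105, 1249, 46]);
translate([0, 48, 0]) rotate([0, atan2(265, 636), 0]) cube([42, 55, 689]);
translate([635, 48, 0]) mirror([1, 0, 0]) rotate([0, atan2(265, 636), 0]) cube([42, 55, 689]);
translate([0, 1146, 0]) rotate([0, atan2(265, 636), 0]) cube([42, 55, 689]);
translate([635, 1146, 0]) mirror([1, 0, 0]) rotate([0, atan2(265, 636), 0]) cube([42, 55, 689]);


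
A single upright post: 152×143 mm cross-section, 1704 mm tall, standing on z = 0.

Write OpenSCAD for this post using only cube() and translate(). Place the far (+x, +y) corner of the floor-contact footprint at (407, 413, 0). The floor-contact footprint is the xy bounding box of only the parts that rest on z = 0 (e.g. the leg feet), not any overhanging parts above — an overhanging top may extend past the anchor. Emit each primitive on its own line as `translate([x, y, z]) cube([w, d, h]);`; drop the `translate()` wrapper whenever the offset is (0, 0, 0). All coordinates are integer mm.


translate([255, 270, 0]) cube([152, 143, 1704]);


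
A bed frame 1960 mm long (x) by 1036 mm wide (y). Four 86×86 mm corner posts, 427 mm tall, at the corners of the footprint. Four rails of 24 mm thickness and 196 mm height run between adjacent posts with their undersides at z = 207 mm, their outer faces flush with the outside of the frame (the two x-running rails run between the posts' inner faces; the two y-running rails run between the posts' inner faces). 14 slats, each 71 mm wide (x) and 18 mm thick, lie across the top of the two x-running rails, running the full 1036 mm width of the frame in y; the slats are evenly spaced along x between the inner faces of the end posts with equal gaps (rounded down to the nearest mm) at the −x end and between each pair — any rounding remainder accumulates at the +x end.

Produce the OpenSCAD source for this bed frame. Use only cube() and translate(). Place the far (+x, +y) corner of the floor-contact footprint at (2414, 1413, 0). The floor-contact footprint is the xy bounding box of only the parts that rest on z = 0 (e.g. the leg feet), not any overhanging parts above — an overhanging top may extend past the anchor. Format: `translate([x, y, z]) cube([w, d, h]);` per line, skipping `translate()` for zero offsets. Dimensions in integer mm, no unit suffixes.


translate([454, 377, 0]) cube([86, 86, 427]);
translate([454, 1327, 0]) cube([86, 86, 427]);
translate([2328, 377, 0]) cube([86, 86, 427]);
translate([2328, 1327, 0]) cube([86, 86, 427]);
translate([540, 377, 207]) cube([1788, 24, 196]);
translate([540, 1389, 207]) cube([1788, 24, 196]);
translate([454, 463, 207]) cube([24, 864, 196]);
translate([2390, 463, 207]) cube([24, 864, 196]);
translate([592, 377, 403]) cube([71, 1036, 18]);
translate([715, 377, 403]) cube([71, 1036, 18]);
translate([838, 377, 403]) cube([71, 1036, 18]);
translate([961, 377, 403]) cube([71, 1036, 18]);
translate([1084, 377, 403]) cube([71, 1036, 18]);
translate([1207, 377, 403]) cube([71, 1036, 18]);
translate([1330, 377, 403]) cube([71, 1036, 18]);
translate([1453, 377, 403]) cube([71, 1036, 18]);
translate([1576, 377, 403]) cube([71, 1036, 18]);
translate([1699, 377, 403]) cube([71, 1036, 18]);
translate([1822, 377, 403]) cube([71, 1036, 18]);
translate([1945, 377, 403]) cube([71, 1036, 18]);
translate([2068, 377, 403]) cube([71, 1036, 18]);
translate([2191, 377, 403]) cube([71, 1036, 18]);


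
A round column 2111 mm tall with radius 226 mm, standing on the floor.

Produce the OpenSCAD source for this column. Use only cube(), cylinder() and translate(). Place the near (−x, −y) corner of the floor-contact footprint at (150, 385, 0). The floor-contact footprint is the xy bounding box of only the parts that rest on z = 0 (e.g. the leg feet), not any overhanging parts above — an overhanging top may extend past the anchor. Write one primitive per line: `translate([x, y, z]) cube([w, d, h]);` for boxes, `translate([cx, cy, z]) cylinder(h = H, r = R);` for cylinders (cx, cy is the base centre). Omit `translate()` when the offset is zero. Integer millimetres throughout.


translate([376, 611, 0]) cylinder(h = 2111, r = 226);


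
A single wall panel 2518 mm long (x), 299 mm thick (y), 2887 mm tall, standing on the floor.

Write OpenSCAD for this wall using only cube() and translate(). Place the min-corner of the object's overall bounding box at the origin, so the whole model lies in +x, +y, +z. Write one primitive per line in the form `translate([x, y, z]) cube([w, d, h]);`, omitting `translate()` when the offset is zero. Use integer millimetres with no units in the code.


cube([2518, 299, 2887]);


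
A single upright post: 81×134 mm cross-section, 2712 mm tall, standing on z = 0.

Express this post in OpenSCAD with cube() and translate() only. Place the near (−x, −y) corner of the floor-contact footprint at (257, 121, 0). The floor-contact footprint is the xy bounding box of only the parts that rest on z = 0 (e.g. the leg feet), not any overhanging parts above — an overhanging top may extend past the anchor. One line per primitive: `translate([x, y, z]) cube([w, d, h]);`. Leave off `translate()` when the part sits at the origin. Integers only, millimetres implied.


translate([257, 121, 0]) cube([81, 134, 2712]);


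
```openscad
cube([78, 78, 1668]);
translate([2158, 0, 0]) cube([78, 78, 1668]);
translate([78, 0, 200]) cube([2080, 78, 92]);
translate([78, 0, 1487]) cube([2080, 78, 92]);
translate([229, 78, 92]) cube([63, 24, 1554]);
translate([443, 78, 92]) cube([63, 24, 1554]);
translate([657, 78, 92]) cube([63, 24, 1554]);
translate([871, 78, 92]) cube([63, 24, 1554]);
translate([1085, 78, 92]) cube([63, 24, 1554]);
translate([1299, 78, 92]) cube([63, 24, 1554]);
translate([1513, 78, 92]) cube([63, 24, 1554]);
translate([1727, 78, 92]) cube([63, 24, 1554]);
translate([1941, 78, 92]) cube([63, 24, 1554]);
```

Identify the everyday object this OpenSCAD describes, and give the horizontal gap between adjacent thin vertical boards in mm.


A fence section. The picket gap is 151 mm.

Two posts, two rails, 9 pickets — a fence section. Span 2080 mm holds 9 pickets of 63 mm with 10 equal gaps: ⌊(2080 − 9·63) / 10⌋ = 151 mm.


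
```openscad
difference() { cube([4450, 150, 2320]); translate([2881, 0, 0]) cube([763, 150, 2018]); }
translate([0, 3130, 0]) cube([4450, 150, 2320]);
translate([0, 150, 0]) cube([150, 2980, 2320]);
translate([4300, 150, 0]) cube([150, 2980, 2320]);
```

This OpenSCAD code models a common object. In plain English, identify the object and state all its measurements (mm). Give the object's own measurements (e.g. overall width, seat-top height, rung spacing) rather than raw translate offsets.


A single room: four walls, each 2320 mm tall and 150 mm thick, enclosing an outside footprint 4450×3280 mm (x × y), no floor or roof. The front and back walls (−y and +y sides) run the full x-width; the side walls fit between their inner faces. A door opening 763 mm wide and 2018 mm tall is cut through the front wall from the floor up, its −x edge 2881 mm from the wall's −x end.


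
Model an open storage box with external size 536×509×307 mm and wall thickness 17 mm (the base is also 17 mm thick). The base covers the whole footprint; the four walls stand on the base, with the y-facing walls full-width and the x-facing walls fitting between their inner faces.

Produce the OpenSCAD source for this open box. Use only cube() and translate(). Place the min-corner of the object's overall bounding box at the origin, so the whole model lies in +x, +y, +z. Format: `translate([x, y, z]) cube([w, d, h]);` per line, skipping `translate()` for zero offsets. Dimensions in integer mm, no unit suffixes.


cube([536, 509, 17]);
translate([0, 0, 17]) cube([536, 17, 290]);
translate([0, 492, 17]) cube([536, 17, 290]);
translate([0, 17, 17]) cube([17, 475, 290]);
translate([519, 17, 17]) cube([17, 475, 290]);


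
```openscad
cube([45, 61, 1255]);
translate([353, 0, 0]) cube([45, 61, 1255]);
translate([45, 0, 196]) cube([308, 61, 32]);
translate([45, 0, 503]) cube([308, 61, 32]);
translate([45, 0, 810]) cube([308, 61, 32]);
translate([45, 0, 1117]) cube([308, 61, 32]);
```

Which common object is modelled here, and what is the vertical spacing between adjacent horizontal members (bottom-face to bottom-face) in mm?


A ladder. The rung spacing is 307 mm.

Two tall 45×61 posts with 4 short bars between them — a ladder. Adjacent rungs sit at z = 196 and z = 503, so the spacing is 503 − 196 = 307 mm.


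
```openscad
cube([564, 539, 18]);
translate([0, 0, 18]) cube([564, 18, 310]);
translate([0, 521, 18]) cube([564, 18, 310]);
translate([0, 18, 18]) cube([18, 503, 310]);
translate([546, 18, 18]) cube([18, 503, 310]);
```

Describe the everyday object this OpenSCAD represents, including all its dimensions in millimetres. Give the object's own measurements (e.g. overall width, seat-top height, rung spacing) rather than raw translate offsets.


An open-topped rectangular box: outside dimensions 564×539×328 mm, with a uniform wall and base thickness of 18 mm. The base is a full 564×539 slab on the floor; four walls sit on top of the base. The front and back walls (the −y and +y sides) span the full width; the two side walls fit between them.


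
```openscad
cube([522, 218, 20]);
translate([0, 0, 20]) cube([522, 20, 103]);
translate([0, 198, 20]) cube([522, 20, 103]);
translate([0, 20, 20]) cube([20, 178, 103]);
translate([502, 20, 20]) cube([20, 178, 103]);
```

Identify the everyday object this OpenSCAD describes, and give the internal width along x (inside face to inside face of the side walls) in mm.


An open box. The internal width is 482 mm.

A 522×218 base slab with four walls standing on it — an open box. The base is 522 mm wide and the walls are 20 mm thick, so the internal width is 522 − 2 × 20 = 482 mm.


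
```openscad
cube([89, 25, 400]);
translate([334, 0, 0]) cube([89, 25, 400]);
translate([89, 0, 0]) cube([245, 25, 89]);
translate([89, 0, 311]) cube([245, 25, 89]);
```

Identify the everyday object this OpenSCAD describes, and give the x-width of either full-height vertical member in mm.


A picture frame. The border width is 89 mm.

Four thin pieces enclosing a rectangular opening — a picture frame. The two full-height stiles are 400 mm tall; the top rail sits at z = 311 and is 89 mm tall, so the border above the opening is 400 − 311 = 89 mm, matching the stile x-width.


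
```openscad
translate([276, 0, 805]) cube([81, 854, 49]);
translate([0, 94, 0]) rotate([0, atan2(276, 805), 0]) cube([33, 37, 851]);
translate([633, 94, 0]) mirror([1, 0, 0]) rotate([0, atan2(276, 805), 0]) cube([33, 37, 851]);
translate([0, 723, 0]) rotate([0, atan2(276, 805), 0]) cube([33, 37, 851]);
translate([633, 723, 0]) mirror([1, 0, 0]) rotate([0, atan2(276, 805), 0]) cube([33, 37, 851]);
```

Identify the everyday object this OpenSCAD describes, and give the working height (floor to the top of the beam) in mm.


A sawhorse. The overall height is 854 mm.

A beam across two mirrored pairs of raked legs — a sawhorse. The beam's underside is at z = 805 (matching the legs' vertical rise in atan2(276, 805)) and the beam is 49 mm tall, so its top is at 805 + 49 = 854 mm. The raked legs top out at the beam's underside, so that is the highest point.


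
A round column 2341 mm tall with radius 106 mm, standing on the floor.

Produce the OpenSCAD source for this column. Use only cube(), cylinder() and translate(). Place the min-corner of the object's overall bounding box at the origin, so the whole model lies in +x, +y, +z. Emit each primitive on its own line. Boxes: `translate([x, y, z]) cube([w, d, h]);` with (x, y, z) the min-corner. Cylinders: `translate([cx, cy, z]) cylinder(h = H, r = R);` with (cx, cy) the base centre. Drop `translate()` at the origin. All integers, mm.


translate([106, 106, 0]) cylinder(h = 2341, r = 106);


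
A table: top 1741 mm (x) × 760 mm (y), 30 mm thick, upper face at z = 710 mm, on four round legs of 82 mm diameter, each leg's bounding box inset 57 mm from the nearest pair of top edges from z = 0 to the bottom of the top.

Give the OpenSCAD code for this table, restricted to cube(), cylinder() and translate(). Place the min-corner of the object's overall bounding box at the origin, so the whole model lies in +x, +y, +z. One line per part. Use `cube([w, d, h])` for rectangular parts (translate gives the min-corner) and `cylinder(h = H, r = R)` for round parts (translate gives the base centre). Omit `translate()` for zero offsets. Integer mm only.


// leg_h = 710 - 30 = 680
translate([0, 0, 680]) cube([1741, 760, 30]);
translate([98, 98, 0]) cylinder(h = 680, r = 41);
translate([1643, 98, 0]) cylinder(h = 680, r = 41);
translate([98, 662, 0]) cylinder(h = 680, r = 41);
translate([1643, 662, 0]) cylinder(h = 680, r = 41);


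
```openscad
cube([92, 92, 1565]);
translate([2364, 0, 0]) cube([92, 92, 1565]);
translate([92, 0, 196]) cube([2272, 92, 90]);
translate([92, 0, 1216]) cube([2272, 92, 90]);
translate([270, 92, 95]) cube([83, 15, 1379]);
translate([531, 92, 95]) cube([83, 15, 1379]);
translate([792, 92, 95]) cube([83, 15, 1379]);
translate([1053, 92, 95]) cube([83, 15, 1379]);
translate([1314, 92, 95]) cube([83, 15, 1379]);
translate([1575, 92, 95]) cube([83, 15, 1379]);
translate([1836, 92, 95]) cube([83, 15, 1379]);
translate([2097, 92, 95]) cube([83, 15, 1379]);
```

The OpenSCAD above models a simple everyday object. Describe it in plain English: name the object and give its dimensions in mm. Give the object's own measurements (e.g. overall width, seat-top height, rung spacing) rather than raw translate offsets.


A fence section. Two 92×92 mm posts, 1565 mm tall, stand on the floor with a clear span of 2272 mm between their inner faces. Two horizontal rails of 92×90 mm section span the gap between the posts with their undersides at z = 196 mm and z = 1216 mm, flush with the posts' −y face. 8 pickets, each 83 mm wide, 15 mm thick and 1379 mm tall, are fixed to the +y face of the rails with their bottoms at z = 95 mm, spaced across the span with a 178 mm gap after the −x post and between neighbouring pickets, with 184 mm left before the +x post.


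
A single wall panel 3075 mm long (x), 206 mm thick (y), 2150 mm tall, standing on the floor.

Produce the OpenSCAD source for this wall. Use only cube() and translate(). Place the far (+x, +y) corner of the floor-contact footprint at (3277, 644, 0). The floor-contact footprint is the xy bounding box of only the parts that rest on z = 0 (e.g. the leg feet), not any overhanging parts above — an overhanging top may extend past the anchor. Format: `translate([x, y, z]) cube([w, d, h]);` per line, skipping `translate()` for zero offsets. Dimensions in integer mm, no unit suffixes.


translate([202, 438, 0]) cube([3075, 206, 2150]);


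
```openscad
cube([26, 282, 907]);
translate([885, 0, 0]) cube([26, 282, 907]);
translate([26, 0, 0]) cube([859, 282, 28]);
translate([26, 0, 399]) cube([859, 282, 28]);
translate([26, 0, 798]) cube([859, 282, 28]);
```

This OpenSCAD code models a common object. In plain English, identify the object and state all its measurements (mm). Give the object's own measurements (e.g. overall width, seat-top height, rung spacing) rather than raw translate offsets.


An open bookshelf. Two side panels, each 26 mm thick, 282 mm deep and 907 mm tall, stand 911 mm apart (outside-to-outside). Between them sit 3 shelves, each 28 mm thick and 282 mm deep, spanning the full gap between the sides. The bottom shelf rests on the floor (its underside at z = 0) and the clear gap between one shelf's top and the next shelf's underside is 371 mm.


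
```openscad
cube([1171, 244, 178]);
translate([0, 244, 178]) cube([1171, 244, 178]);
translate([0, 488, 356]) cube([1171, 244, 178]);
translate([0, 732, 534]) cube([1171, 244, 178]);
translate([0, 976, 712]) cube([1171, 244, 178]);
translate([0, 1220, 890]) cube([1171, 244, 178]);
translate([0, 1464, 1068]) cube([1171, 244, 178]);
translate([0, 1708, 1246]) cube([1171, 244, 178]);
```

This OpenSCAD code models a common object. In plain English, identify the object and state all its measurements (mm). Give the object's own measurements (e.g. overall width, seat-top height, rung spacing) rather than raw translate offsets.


A straight staircase of 8 solid steps. Each step is 1171 mm wide (x), 244 mm deep (y, the going) and 178 mm tall (the rise). The first step rests on the floor; each subsequent step sits one going further in +y and one rise higher in +z, directly behind and above the previous step with no overlap.


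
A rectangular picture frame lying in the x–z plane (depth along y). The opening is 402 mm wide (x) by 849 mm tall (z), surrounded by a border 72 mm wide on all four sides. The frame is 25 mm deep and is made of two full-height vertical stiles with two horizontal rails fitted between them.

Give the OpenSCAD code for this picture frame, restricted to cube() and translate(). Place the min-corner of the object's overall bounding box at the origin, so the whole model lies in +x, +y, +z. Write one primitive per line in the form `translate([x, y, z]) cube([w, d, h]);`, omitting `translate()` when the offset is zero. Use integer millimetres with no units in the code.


cube([72, 25, 993]);
translate([474, 0, 0]) cube([72, 25, 993]);
translate([72, 0, 0]) cube([402, 25, 72]);
translate([72, 0, 921]) cube([402, 25, 72]);


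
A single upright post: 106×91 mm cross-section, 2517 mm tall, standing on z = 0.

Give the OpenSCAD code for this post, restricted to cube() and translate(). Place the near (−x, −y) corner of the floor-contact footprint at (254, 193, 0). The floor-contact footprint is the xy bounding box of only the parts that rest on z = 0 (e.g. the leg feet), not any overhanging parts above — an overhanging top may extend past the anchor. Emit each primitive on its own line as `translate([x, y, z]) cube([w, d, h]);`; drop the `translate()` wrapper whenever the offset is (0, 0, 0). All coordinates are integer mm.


translate([254, 193, 0]) cube([106, 91, 2517]);


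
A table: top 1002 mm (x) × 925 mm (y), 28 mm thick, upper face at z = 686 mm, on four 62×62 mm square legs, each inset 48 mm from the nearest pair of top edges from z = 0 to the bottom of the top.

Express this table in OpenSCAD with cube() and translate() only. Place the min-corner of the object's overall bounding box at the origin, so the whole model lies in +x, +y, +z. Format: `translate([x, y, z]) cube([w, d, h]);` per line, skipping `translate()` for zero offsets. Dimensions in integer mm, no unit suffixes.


// leg_h = 686 - 28 = 658
translate([0, 0, 658]) cube([1002, 925, 28]);
translate([48, 48, 0]) cube([62, 62, 658]);
translate([892, 48, 0]) cube([62, 62, 658]);
translate([48, 815, 0]) cube([62, 62, 658]);
translate([892, 815, 0]) cube([62, 62, 658]);


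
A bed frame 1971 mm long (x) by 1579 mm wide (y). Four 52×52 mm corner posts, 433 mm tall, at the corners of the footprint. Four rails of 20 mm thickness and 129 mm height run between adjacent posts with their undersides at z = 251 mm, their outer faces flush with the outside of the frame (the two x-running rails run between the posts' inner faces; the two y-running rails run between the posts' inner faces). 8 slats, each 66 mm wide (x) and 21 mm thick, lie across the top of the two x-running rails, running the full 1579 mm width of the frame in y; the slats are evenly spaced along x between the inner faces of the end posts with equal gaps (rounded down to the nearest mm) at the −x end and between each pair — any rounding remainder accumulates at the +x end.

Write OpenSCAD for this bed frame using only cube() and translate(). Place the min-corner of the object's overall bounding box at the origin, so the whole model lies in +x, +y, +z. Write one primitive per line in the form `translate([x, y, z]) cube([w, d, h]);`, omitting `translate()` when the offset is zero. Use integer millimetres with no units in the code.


cube([52, 52, 433]);
translate([0, 1527, 0]) cube([52, 52, 433]);
translate([1919, 0, 0]) cube([52, 52, 433]);
translate([1919, 1527, 0]) cube([52, 52, 433]);
translate([52, 0, 251]) cube([1867, 20, 129]);
translate([52, 1559, 251]) cube([1867, 20, 129]);
translate([0, 52, 251]) cube([20, 1475, 129]);
translate([1951, 52, 251]) cube([20, 1475, 129]);
translate([200, 0, 380]) cube([66, 1579, 21]);
translate([414, 0, 380]) cube([66, 1579, 21]);
translate([628, 0, 380]) cube([66, 1579, 21]);
translate([842, 0, 380]) cube([66, 1579, 21]);
translate([1056, 0, 380]) cube([66, 1579, 21]);
translate([1270, 0, 380]) cube([66, 1579, 21]);
translate([1484, 0, 380]) cube([66, 1579, 21]);
translate([1698, 0, 380]) cube([66, 1579, 21]);


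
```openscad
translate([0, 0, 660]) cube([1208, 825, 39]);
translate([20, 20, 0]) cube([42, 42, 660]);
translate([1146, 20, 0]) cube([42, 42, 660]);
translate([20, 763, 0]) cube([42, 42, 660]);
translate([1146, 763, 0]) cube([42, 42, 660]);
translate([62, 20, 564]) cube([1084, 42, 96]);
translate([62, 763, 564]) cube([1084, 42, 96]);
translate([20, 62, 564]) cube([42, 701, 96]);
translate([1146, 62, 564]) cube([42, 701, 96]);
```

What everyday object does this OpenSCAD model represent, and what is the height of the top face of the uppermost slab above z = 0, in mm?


A table. The table height is 699 mm.

A 1208×825×39 slab sits at z = 660 on four 42 mm square posts — a table. The top surface is at 660 + 39 = 699 mm.


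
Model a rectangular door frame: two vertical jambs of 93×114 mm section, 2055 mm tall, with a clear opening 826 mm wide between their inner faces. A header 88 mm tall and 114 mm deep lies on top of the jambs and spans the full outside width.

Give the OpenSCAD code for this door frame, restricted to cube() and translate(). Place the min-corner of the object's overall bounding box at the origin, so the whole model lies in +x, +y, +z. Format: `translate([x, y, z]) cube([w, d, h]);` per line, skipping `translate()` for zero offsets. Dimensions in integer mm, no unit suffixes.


cube([93, 114, 2055]);
translate([919, 0, 0]) cube([93, 114, 2055]);
translate([0, 0, 2055]) cube([1012, 114, 88]);


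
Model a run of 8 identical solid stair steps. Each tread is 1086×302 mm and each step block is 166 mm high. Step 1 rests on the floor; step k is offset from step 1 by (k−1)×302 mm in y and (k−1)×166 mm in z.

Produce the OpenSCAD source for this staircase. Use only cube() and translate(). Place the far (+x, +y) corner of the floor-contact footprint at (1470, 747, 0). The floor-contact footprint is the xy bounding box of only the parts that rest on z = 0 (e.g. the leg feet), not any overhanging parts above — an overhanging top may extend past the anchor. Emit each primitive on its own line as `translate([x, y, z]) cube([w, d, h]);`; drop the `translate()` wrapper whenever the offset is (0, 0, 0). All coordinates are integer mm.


translate([384, 445, 0]) cube([1086, 302, 166]);
translate([384, 747, 166]) cube([1086, 302, 166]);
translate([384, 1049, 332]) cube([1086, 302, 166]);
translate([384, 1351, 498]) cube([1086, 302, 166]);
translate([384, 1653, 664]) cube([1086, 302, 166]);
translate([384, 1955, 830]) cube([1086, 302, 166]);
translate([384, 2257, 996]) cube([1086, 302, 166]);
translate([384, 2559, 1162]) cube([1086, 302, 166]);


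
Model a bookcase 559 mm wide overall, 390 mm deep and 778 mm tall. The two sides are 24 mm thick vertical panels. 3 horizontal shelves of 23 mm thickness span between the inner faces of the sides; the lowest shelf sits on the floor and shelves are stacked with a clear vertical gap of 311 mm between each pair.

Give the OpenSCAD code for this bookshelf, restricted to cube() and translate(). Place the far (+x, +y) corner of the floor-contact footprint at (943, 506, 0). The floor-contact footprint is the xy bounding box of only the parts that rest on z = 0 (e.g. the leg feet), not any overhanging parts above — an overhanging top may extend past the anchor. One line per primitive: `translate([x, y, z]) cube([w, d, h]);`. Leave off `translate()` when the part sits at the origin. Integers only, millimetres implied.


translate([384, 116, 0]) cube([24, 390, 778]);
translate([919, 116, 0]) cube([24, 390, 778]);
translate([408, 116, 0]) cube([511, 390, 23]);
translate([408, 116, 334]) cube([511, 390, 23]);
translate([408, 116, 668]) cube([511, 390, 23]);


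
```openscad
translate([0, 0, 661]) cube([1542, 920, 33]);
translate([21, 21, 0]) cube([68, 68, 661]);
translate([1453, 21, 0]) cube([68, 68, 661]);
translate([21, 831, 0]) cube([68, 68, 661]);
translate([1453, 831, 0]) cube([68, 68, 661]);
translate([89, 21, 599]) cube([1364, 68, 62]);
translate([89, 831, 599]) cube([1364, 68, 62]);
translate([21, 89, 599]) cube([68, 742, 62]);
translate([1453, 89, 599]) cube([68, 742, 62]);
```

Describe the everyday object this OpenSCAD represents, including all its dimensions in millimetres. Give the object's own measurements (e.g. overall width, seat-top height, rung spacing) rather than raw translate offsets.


A table: top 1542 mm (x) × 920 mm (y), 33 mm thick, upper face at z = 694 mm, on four 68×68 mm square legs, each inset 21 mm from the nearest pair of top edges from z = 0 to the bottom of the top. Four apron rails, 68 mm thick and 62 mm tall, run between adjacent legs with their top edges flush with the underside of the top and their outer faces flush with the legs' outer faces.


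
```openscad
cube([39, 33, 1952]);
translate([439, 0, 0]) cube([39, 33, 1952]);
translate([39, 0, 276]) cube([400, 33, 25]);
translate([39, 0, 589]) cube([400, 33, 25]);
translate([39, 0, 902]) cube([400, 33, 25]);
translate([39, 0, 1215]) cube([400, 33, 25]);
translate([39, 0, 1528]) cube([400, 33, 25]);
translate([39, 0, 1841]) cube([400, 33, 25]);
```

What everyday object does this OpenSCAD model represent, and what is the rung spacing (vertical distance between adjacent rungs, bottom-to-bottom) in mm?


A ladder. The rung spacing is 313 mm.

Two tall 39×33 posts with 6 short bars between them — a ladder. Adjacent rungs sit at z = 276 and z = 589, so the spacing is 589 − 276 = 313 mm.
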